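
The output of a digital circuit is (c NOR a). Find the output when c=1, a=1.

Substituting: (1 NOR 1)
= 0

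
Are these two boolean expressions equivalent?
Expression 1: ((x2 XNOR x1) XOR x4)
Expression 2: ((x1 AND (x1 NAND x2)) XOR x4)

No. Counterexample: with x2=0, x1=0, x4=0, Expression 1 = 1 but Expression 2 = 0.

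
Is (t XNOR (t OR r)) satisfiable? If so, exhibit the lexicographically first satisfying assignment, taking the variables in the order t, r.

t=0, r=0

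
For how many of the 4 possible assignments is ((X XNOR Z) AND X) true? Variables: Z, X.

Satisfying assignments: (1,1)
Count: 1 out of 4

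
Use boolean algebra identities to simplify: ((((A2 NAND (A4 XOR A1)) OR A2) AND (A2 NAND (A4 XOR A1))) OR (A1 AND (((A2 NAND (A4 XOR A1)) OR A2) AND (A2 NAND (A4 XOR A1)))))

By absorption (E OR (E AND v) = E) then absorption (E AND (E OR v) = E):
= (A2 NAND (A4 XOR A1))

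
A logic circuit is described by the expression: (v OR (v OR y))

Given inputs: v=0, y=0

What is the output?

Substituting: (0 OR (0 OR 0))
= 0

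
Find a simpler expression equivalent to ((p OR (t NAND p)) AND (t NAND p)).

By absorption (E AND (E OR v) = E):
= (t NAND p)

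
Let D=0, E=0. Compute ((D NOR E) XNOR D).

Substituting: ((0 NOR 0) XNOR 0)
= 0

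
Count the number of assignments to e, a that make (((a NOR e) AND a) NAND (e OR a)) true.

Satisfying assignments: (0,0), (0,1), (1,0), (1,1)
Count: 4 out of 4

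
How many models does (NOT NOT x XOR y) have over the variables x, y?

Satisfying assignments: (0,1), (1,0)
Count: 2 out of 4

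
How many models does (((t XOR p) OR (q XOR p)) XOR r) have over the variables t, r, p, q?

Satisfying assignments: (0,0,0,1), (0,0,1,0), (0,0,1,1), (0,1,0,0), (1,0,0,0), (1,0,0,1), (1,0,1,0), (1,1,1,1)
Count: 8 out of 16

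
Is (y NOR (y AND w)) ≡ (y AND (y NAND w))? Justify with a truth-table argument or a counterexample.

No. Counterexample: with w=0, y=0, Expression 1 = 1 but Expression 2 = 0.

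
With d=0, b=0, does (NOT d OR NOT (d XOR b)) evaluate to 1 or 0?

Substituting: (NOT 0 OR NOT (0 XOR 0))
= 1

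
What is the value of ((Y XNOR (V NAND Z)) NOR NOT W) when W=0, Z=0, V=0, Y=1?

Substituting: ((1 XNOR (0 NAND 0)) NOR NOT 0)
= 0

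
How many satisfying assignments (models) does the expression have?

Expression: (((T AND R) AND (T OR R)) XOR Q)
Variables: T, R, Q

Satisfying assignments: (0,0,1), (0,1,1), (1,0,1), (1,1,0)
Count: 4 out of 8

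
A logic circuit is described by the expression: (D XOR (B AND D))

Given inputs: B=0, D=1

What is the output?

Substituting: (1 XOR (0 AND 1))
= 1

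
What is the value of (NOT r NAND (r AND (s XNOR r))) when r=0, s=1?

Substituting: (NOT 0 NAND (0 AND (1 XNOR 0)))
= 1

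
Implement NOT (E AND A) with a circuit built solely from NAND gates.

(((E NAND A) NAND (E NAND A)) NAND ((E NAND A) NAND (E NAND A)))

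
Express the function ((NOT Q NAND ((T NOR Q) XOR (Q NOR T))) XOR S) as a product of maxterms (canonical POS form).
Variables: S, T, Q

ΠM(4, 5, 6, 7) = (NOT S OR T OR Q) AND (NOT S OR T OR NOT Q) AND (NOT S OR NOT T OR Q) AND (NOT S OR NOT T OR NOT Q)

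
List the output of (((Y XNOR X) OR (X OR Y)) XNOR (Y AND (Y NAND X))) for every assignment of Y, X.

Y | X | Output
--------------
0 | 0 | 0
0 | 1 | 0
1 | 0 | 1
1 | 1 | 0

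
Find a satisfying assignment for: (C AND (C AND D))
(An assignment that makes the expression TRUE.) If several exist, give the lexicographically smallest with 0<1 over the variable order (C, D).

C=1, D=1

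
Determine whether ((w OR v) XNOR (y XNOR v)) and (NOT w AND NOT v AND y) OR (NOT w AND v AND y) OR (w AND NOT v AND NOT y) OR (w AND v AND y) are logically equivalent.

Yes, they are equivalent — the two output columns agree on all 8 assignments:
w | v | y | Expression 1 | Expression 2
---------------------------------------
0 | 0 | 0 | 0 | 0
0 | 0 | 1 | 1 | 1
0 | 1 | 0 | 0 | 0
0 | 1 | 1 | 1 | 1
1 | 0 | 0 | 1 | 1
1 | 0 | 1 | 0 | 0
1 | 1 | 0 | 0 | 0
1 | 1 | 1 | 1 | 1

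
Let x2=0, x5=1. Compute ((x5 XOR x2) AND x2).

Substituting: ((1 XOR 0) AND 0)
= 0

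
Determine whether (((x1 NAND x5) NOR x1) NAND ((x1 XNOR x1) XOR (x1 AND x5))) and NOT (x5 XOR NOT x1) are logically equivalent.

No. Counterexample: with x5=0, x1=0, Expression 1 = 1 but Expression 2 = 0.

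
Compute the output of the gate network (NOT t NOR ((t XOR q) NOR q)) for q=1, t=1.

Substituting: (NOT 1 NOR ((1 XOR 1) NOR 1))
= 1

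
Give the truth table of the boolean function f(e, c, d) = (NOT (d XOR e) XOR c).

e | c | d | Output
------------------
0 | 0 | 0 | 1
0 | 0 | 1 | 0
0 | 1 | 0 | 0
0 | 1 | 1 | 1
1 | 0 | 0 | 0
1 | 0 | 1 | 1
1 | 1 | 0 | 1
1 | 1 | 1 | 0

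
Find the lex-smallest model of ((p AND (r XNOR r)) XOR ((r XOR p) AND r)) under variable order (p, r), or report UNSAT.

p=0, r=1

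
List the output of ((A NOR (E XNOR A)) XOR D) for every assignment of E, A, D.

E | A | D | Output
------------------
0 | 0 | 0 | 0
0 | 0 | 1 | 1
0 | 1 | 0 | 0
0 | 1 | 1 | 1
1 | 0 | 0 | 1
1 | 0 | 1 | 0
1 | 1 | 0 | 0
1 | 1 | 1 | 1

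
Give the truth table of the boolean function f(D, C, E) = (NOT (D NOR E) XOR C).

D | C | E | Output
------------------
0 | 0 | 0 | 0
0 | 0 | 1 | 1
0 | 1 | 0 | 1
0 | 1 | 1 | 0
1 | 0 | 0 | 1
1 | 0 | 1 | 1
1 | 1 | 0 | 0
1 | 1 | 1 | 0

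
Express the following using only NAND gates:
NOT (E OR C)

(((E NAND E) NAND (C NAND C)) NAND ((E NAND E) NAND (C NAND C)))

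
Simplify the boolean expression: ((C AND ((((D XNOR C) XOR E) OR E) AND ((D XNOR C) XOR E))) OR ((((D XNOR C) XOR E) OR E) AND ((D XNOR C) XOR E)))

By absorption (E OR (E AND v) = E) then absorption (E AND (E OR v) = E):
= ((D XNOR C) XOR E)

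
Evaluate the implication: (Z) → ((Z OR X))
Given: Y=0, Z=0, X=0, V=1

Antecedent (Z) = 0; consequent ((Z OR X)) = 0.
0 → 0 = 1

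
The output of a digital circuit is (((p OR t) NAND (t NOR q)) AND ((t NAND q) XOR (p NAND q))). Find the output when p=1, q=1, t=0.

Substituting: (((1 OR 0) NAND (0 NOR 1)) AND ((0 NAND 1) XOR (1 NAND 1)))
= 1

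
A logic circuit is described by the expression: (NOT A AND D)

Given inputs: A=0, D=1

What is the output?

Substituting: (NOT 0 AND 1)
= 1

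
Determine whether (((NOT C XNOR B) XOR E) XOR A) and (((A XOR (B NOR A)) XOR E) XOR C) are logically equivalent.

No. Counterexample: with B=0, E=0, A=0, C=0, Expression 1 = 0 but Expression 2 = 1.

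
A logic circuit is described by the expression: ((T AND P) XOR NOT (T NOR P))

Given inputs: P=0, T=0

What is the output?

Substituting: ((0 AND 0) XOR NOT (0 NOR 0))
= 0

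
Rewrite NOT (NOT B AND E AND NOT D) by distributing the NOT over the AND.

B OR NOT E OR D
De Morgan's: NOT(AND of terms) = OR of negations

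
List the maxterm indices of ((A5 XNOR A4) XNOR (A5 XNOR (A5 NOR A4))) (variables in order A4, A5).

ΠM(0, 2, 3) = (A4 OR A5) AND (NOT A4 OR A5) AND (NOT A4 OR NOT A5)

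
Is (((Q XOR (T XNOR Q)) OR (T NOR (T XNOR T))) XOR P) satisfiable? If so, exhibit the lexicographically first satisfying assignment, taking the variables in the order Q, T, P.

Q=0, T=0, P=0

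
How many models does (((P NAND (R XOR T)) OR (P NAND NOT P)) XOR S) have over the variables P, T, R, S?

Satisfying assignments: (0,0,0,0), (0,0,1,0), (0,1,0,0), (0,1,1,0), (1,0,0,0), (1,0,1,0), (1,1,0,0), (1,1,1,0)
Count: 8 out of 16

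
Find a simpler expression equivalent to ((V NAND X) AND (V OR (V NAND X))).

By absorption (E AND (E OR v) = E):
= (V NAND X)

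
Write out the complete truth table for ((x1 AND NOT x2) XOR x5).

x1 | x5 | x2 | Output
---------------------
0 | 0 | 0 | 0
0 | 0 | 1 | 0
0 | 1 | 0 | 1
0 | 1 | 1 | 1
1 | 0 | 0 | 1
1 | 0 | 1 | 0
1 | 1 | 0 | 0
1 | 1 | 1 | 1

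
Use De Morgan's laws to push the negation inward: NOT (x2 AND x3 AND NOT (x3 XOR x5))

NOT x2 OR NOT x3 OR (x3 XOR x5)
De Morgan's: NOT(AND of terms) = OR of negations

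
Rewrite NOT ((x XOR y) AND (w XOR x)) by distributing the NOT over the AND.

NOT (x XOR y) OR NOT (w XOR x)
De Morgan's: NOT(AND of terms) = OR of negations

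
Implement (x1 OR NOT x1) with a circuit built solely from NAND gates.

((x1 NAND x1) NAND ((x1 NAND x1) NAND (x1 NAND x1)))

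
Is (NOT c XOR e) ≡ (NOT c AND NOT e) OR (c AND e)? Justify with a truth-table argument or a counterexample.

Yes, they are equivalent — the two output columns agree on all 4 assignments:
c | e | Expression 1 | Expression 2
-----------------------------------
0 | 0 | 1 | 1
0 | 1 | 0 | 0
1 | 0 | 0 | 0
1 | 1 | 1 | 1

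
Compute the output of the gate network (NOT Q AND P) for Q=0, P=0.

Substituting: (NOT 0 AND 0)
= 0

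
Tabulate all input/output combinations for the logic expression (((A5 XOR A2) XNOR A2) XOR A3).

A3 | A5 | A2 | Output
---------------------
0 | 0 | 0 | 1
0 | 0 | 1 | 1
0 | 1 | 0 | 0
0 | 1 | 1 | 0
1 | 0 | 0 | 0
1 | 0 | 1 | 0
1 | 1 | 0 | 1
1 | 1 | 1 | 1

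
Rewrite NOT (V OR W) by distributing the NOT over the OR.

NOT V AND NOT W
De Morgan's: NOT(OR of terms) = AND of negations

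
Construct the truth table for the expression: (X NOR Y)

Y | X | Output
--------------
0 | 0 | 1
0 | 1 | 0
1 | 0 | 0
1 | 1 | 0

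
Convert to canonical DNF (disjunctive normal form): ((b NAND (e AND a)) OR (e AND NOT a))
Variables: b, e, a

(NOT b AND NOT e AND NOT a) OR (NOT b AND NOT e AND a) OR (NOT b AND e AND NOT a) OR (NOT b AND e AND a) OR (b AND NOT e AND NOT a) OR (b AND NOT e AND a) OR (b AND e AND NOT a)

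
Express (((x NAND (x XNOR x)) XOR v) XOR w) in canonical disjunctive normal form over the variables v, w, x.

(NOT v AND NOT w AND NOT x) OR (NOT v AND w AND x) OR (v AND NOT w AND x) OR (v AND w AND NOT x)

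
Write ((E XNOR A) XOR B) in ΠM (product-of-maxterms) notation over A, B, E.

ΠM(1, 2, 4, 7) = (A OR B OR NOT E) AND (A OR NOT B OR E) AND (NOT A OR B OR E) AND (NOT A OR NOT B OR NOT E)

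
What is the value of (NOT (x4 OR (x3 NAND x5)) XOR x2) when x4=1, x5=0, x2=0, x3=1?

Substituting: (NOT (1 OR (1 NAND 0)) XOR 0)
= 0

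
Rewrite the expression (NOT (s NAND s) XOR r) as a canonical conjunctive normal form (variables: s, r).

(s OR r) AND (NOT s OR NOT r)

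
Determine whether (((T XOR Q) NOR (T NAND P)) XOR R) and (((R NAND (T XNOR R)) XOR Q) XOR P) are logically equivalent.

No. Counterexample: with T=0, R=0, Q=0, P=0, Expression 1 = 0 but Expression 2 = 1.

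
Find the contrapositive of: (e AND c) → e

Contrapositive: NOT e → NOT (e AND c)
Note: A statement and its contrapositive are logically equivalent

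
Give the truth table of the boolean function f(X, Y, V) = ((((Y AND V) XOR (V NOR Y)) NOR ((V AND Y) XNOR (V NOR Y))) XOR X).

X | Y | V | Output
------------------
0 | 0 | 0 | 0
0 | 0 | 1 | 0
0 | 1 | 0 | 0
0 | 1 | 1 | 0
1 | 0 | 0 | 1
1 | 0 | 1 | 1
1 | 1 | 0 | 1
1 | 1 | 1 | 1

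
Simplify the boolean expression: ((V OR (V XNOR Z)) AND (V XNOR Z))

By absorption (E AND (E OR v) = E):
= (V XNOR Z)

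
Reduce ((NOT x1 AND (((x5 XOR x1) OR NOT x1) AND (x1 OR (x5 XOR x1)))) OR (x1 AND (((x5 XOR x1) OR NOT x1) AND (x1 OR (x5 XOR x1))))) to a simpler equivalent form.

By distribution ((E AND v) OR (E AND NOT v) = E) then distribution ((E OR v) AND (E OR NOT v) = E):
= (x5 XOR x1)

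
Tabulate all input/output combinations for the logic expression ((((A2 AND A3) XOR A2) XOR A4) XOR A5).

A3 | A2 | A4 | A5 | Output
--------------------------
0 | 0 | 0 | 0 | 0
0 | 0 | 0 | 1 | 1
0 | 0 | 1 | 0 | 1
0 | 0 | 1 | 1 | 0
0 | 1 | 0 | 0 | 1
0 | 1 | 0 | 1 | 0
0 | 1 | 1 | 0 | 0
0 | 1 | 1 | 1 | 1
1 | 0 | 0 | 0 | 0
1 | 0 | 0 | 1 | 1
1 | 0 | 1 | 0 | 1
1 | 0 | 1 | 1 | 0
1 | 1 | 0 | 0 | 0
1 | 1 | 0 | 1 | 1
1 | 1 | 1 | 0 | 1
1 | 1 | 1 | 1 | 0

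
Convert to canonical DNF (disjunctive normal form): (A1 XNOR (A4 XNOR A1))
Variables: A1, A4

(NOT A1 AND A4) OR (A1 AND A4)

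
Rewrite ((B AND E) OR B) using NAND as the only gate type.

((((B NAND E) NAND (B NAND E)) NAND ((B NAND E) NAND (B NAND E))) NAND (B NAND B))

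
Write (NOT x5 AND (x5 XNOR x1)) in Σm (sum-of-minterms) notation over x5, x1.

Σm(0) = (NOT x5 AND NOT x1)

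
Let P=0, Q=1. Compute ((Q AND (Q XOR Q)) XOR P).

Substituting: ((1 AND (1 XOR 1)) XOR 0)
= 0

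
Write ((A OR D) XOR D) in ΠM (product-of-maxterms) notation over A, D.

ΠM(0, 1, 3) = (A OR D) AND (A OR NOT D) AND (NOT A OR NOT D)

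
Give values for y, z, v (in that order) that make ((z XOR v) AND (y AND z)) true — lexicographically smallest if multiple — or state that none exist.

y=1, z=1, v=0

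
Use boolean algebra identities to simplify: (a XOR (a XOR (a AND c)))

By XOR self-cancellation ((E XOR v) XOR v = E):
= (a AND c)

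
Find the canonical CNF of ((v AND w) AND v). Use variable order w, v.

(w OR v) AND (w OR NOT v) AND (NOT w OR v)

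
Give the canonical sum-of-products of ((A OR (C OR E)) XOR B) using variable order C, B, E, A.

Σm(1, 2, 3, 4, 8, 9, 10, 11) = (NOT C AND NOT B AND NOT E AND A) OR (NOT C AND NOT B AND E AND NOT A) OR (NOT C AND NOT B AND E AND A) OR (NOT C AND B AND NOT E AND NOT A) OR (C AND NOT B AND NOT E AND NOT A) OR (C AND NOT B AND NOT E AND A) OR (C AND NOT B AND E AND NOT A) OR (C AND NOT B AND E AND A)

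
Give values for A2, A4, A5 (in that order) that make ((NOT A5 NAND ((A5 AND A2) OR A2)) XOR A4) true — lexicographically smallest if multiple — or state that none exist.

A2=0, A4=0, A5=0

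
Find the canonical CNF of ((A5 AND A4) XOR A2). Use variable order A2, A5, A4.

(A2 OR A5 OR A4) AND (A2 OR A5 OR NOT A4) AND (A2 OR NOT A5 OR A4) AND (NOT A2 OR NOT A5 OR NOT A4)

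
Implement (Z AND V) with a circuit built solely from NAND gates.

((Z NAND V) NAND (Z NAND V))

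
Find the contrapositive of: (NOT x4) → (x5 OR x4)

Contrapositive: NOT (x5 OR x4) → x4
Note: A statement and its contrapositive are logically equivalent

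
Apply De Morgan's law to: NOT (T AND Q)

NOT T OR NOT Q
De Morgan's: NOT(AND of terms) = OR of negations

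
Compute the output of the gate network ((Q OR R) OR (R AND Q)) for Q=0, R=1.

Substituting: ((0 OR 1) OR (1 AND 0))
= 1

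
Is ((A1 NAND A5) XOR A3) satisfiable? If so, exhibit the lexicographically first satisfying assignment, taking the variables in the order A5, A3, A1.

A5=0, A3=0, A1=0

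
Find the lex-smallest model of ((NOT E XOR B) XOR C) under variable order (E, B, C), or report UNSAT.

E=0, B=0, C=0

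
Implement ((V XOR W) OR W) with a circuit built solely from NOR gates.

((((((V NOR W) NOR (V NOR W)) NOR ((V NOR W) NOR (V NOR W))) NOR ((((V NOR V) NOR (W NOR W)) NOR ((V NOR V) NOR (W NOR W))) NOR (((V NOR V) NOR (W NOR W)) NOR ((V NOR V) NOR (W NOR W))))) NOR W) NOR (((((V NOR W) NOR (V NOR W)) NOR ((V NOR W) NOR (V NOR W))) NOR ((((V NOR V) NOR (W NOR W)) NOR ((V NOR V) NOR (W NOR W))) NOR (((V NOR V) NOR (W NOR W)) NOR ((V NOR V) NOR (W NOR W))))) NOR W))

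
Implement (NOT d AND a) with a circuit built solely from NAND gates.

(((d NAND d) NAND a) NAND ((d NAND d) NAND a))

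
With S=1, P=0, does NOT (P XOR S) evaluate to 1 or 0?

Substituting: NOT (0 XOR 1)
= 0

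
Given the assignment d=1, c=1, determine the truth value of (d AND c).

Substituting: (1 AND 1)
= 1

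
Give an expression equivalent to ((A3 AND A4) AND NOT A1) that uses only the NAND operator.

((((A3 NAND A4) NAND (A3 NAND A4)) NAND (A1 NAND A1)) NAND (((A3 NAND A4) NAND (A3 NAND A4)) NAND (A1 NAND A1)))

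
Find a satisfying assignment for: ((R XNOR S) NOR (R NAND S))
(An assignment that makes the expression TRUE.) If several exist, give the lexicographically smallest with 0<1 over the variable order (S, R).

UNSATISFIABLE - no assignment makes this expression true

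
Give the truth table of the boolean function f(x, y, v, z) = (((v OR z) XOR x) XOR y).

x | y | v | z | Output
----------------------
0 | 0 | 0 | 0 | 0
0 | 0 | 0 | 1 | 1
0 | 0 | 1 | 0 | 1
0 | 0 | 1 | 1 | 1
0 | 1 | 0 | 0 | 1
0 | 1 | 0 | 1 | 0
0 | 1 | 1 | 0 | 0
0 | 1 | 1 | 1 | 0
1 | 0 | 0 | 0 | 1
1 | 0 | 0 | 1 | 0
1 | 0 | 1 | 0 | 0
1 | 0 | 1 | 1 | 0
1 | 1 | 0 | 0 | 0
1 | 1 | 0 | 1 | 1
1 | 1 | 1 | 0 | 1
1 | 1 | 1 | 1 | 1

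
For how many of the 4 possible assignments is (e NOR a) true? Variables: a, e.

Satisfying assignments: (0,0)
Count: 1 out of 4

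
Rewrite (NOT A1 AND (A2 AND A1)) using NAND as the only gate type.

(((A1 NAND A1) NAND ((A2 NAND A1) NAND (A2 NAND A1))) NAND ((A1 NAND A1) NAND ((A2 NAND A1) NAND (A2 NAND A1))))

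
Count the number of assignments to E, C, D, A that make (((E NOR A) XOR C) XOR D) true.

Satisfying assignments: (0,0,0,0), (0,0,1,1), (0,1,0,1), (0,1,1,0), (1,0,1,0), (1,0,1,1), (1,1,0,0), (1,1,0,1)
Count: 8 out of 16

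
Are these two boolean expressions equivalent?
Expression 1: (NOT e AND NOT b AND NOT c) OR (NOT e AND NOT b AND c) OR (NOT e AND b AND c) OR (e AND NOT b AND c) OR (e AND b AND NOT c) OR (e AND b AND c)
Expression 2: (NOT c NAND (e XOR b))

Yes, they are equivalent — the two output columns agree on all 8 assignments:
e | b | c | Expression 1 | Expression 2
---------------------------------------
0 | 0 | 0 | 1 | 1
0 | 0 | 1 | 1 | 1
0 | 1 | 0 | 0 | 0
0 | 1 | 1 | 1 | 1
1 | 0 | 0 | 0 | 0
1 | 0 | 1 | 1 | 1
1 | 1 | 0 | 1 | 1
1 | 1 | 1 | 1 | 1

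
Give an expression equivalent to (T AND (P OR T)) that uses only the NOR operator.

((T NOR T) NOR (((P NOR T) NOR (P NOR T)) NOR ((P NOR T) NOR (P NOR T))))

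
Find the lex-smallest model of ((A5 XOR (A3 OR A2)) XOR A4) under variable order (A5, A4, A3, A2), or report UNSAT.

A5=0, A4=0, A3=0, A2=1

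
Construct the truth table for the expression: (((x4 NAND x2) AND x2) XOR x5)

x5 | x4 | x2 | Output
---------------------
0 | 0 | 0 | 0
0 | 0 | 1 | 1
0 | 1 | 0 | 0
0 | 1 | 1 | 0
1 | 0 | 0 | 1
1 | 0 | 1 | 0
1 | 1 | 0 | 1
1 | 1 | 1 | 1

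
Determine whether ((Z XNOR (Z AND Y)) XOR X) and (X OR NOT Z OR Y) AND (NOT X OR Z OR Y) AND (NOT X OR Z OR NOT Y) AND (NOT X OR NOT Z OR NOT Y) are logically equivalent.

Yes, they are equivalent — the two output columns agree on all 8 assignments:
X | Z | Y | Expression 1 | Expression 2
---------------------------------------
0 | 0 | 0 | 1 | 1
0 | 0 | 1 | 1 | 1
0 | 1 | 0 | 0 | 0
0 | 1 | 1 | 1 | 1
1 | 0 | 0 | 0 | 0
1 | 0 | 1 | 0 | 0
1 | 1 | 0 | 1 | 1
1 | 1 | 1 | 0 | 0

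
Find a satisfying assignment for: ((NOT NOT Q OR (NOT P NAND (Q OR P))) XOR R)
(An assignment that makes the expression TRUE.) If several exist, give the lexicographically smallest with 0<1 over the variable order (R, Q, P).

R=0, Q=0, P=0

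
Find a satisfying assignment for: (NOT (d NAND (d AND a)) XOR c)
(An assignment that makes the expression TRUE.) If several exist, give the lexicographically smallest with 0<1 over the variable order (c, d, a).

c=0, d=1, a=1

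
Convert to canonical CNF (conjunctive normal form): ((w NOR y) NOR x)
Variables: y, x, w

(y OR x OR w) AND (y OR NOT x OR w) AND (y OR NOT x OR NOT w) AND (NOT y OR NOT x OR w) AND (NOT y OR NOT x OR NOT w)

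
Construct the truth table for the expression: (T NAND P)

P | T | Output
--------------
0 | 0 | 1
0 | 1 | 1
1 | 0 | 1
1 | 1 | 0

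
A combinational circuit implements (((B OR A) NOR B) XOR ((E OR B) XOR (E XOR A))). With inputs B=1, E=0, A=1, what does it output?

Substituting: (((1 OR 1) NOR 1) XOR ((0 OR 1) XOR (0 XOR 1)))
= 0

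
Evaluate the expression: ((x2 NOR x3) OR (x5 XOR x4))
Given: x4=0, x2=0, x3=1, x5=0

Substituting: ((0 NOR 1) OR (0 XOR 0))
= 0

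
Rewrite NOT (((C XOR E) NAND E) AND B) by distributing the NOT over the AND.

NOT ((C XOR E) NAND E) OR NOT B
De Morgan's: NOT(AND of terms) = OR of negations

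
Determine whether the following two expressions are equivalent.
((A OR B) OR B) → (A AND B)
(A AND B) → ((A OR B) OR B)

No, Converse is not equivalent to original (counterexample: B=0, A=1)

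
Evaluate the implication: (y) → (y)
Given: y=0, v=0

Antecedent (y) = 0; consequent (y) = 0.
0 → 0 = 1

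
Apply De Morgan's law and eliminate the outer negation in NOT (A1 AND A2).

NOT A1 OR NOT A2
De Morgan's: NOT(AND of terms) = OR of negations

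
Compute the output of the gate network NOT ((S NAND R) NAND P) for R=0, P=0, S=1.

Substituting: NOT ((1 NAND 0) NAND 0)
= 0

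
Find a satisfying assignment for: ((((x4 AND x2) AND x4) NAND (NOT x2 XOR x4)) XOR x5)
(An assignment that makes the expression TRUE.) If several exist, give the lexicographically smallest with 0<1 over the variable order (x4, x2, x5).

x4=0, x2=0, x5=0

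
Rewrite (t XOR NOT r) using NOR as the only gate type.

((((t NOR (r NOR r)) NOR (t NOR (r NOR r))) NOR ((t NOR (r NOR r)) NOR (t NOR (r NOR r)))) NOR ((((t NOR t) NOR ((r NOR r) NOR (r NOR r))) NOR ((t NOR t) NOR ((r NOR r) NOR (r NOR r)))) NOR (((t NOR t) NOR ((r NOR r) NOR (r NOR r))) NOR ((t NOR t) NOR ((r NOR r) NOR (r NOR r))))))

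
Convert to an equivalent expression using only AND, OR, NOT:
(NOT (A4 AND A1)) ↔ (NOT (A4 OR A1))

((NOT (A4 AND A1)) AND (NOT (A4 OR A1))) OR ((A4 AND A1) AND (A4 OR A1))
(Biconditional = both true or both false)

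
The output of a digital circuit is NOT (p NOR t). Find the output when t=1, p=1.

Substituting: NOT (1 NOR 1)
= 1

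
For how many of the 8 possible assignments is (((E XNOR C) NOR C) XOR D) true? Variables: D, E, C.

Satisfying assignments: (0,1,0), (1,0,0), (1,0,1), (1,1,1)
Count: 4 out of 8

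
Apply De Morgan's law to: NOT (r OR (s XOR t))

NOT r AND NOT (s XOR t)
De Morgan's: NOT(OR of terms) = AND of negations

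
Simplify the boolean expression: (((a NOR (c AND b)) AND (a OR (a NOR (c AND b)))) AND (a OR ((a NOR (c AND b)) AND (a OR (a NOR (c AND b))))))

By absorption (E AND (E OR v) = E) then absorption (E AND (E OR v) = E):
= (a NOR (c AND b))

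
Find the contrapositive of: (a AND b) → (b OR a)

Contrapositive: NOT (b OR a) → NOT (a AND b)
Note: A statement and its contrapositive are logically equivalent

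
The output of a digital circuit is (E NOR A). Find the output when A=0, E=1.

Substituting: (1 NOR 0)
= 0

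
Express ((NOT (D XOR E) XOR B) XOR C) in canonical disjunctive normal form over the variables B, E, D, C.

(NOT B AND NOT E AND NOT D AND NOT C) OR (NOT B AND NOT E AND D AND C) OR (NOT B AND E AND NOT D AND C) OR (NOT B AND E AND D AND NOT C) OR (B AND NOT E AND NOT D AND C) OR (B AND NOT E AND D AND NOT C) OR (B AND E AND NOT D AND NOT C) OR (B AND E AND D AND C)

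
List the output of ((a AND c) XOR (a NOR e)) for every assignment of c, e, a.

c | e | a | Output
------------------
0 | 0 | 0 | 1
0 | 0 | 1 | 0
0 | 1 | 0 | 0
0 | 1 | 1 | 0
1 | 0 | 0 | 1
1 | 0 | 1 | 1
1 | 1 | 0 | 0
1 | 1 | 1 | 1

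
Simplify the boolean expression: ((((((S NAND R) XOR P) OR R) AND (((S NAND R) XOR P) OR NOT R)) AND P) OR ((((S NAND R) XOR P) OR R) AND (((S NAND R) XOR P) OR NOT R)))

By absorption (E OR (E AND v) = E) then distribution ((E OR v) AND (E OR NOT v) = E):
= ((S NAND R) XOR P)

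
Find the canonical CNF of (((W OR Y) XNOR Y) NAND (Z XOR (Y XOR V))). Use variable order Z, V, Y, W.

(Z OR V OR NOT Y OR W) AND (Z OR V OR NOT Y OR NOT W) AND (Z OR NOT V OR Y OR W) AND (NOT Z OR V OR Y OR W) AND (NOT Z OR NOT V OR NOT Y OR W) AND (NOT Z OR NOT V OR NOT Y OR NOT W)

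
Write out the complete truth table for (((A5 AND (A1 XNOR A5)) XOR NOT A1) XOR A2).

A2 | A5 | A1 | Output
---------------------
0 | 0 | 0 | 1
0 | 0 | 1 | 0
0 | 1 | 0 | 1
0 | 1 | 1 | 1
1 | 0 | 0 | 0
1 | 0 | 1 | 1
1 | 1 | 0 | 0
1 | 1 | 1 | 0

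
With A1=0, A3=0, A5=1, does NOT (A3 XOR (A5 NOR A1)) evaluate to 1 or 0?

Substituting: NOT (0 XOR (1 NOR 0))
= 1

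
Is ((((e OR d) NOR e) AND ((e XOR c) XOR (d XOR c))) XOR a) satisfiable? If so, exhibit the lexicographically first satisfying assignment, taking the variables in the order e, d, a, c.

e=0, d=0, a=1, c=0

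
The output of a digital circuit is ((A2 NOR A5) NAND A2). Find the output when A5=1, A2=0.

Substituting: ((0 NOR 1) NAND 0)
= 1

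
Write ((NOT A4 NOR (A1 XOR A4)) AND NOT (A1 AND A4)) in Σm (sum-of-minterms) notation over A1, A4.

Σm() = FALSE (no minterms)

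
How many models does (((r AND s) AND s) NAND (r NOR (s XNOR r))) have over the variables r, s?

Satisfying assignments: (0,0), (0,1), (1,0), (1,1)
Count: 4 out of 4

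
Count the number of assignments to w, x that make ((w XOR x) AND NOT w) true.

Satisfying assignments: (0,1)
Count: 1 out of 4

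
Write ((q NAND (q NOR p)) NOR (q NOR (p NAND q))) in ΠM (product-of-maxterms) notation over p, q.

ΠM(0, 1, 2, 3) = (p OR q) AND (p OR NOT q) AND (NOT p OR q) AND (NOT p OR NOT q)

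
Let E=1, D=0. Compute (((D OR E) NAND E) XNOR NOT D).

Substituting: (((0 OR 1) NAND 1) XNOR NOT 0)
= 0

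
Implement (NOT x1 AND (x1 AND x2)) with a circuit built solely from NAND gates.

(((x1 NAND x1) NAND ((x1 NAND x2) NAND (x1 NAND x2))) NAND ((x1 NAND x1) NAND ((x1 NAND x2) NAND (x1 NAND x2))))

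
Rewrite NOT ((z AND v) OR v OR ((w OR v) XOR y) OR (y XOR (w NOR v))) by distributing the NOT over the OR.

NOT (z AND v) AND NOT v AND NOT ((w OR v) XOR y) AND NOT (y XOR (w NOR v))
De Morgan's: NOT(OR of terms) = AND of negations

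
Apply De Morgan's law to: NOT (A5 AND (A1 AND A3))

NOT A5 OR NOT (A1 AND A3)
De Morgan's: NOT(AND of terms) = OR of negations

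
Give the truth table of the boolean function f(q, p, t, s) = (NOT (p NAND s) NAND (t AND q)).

q | p | t | s | Output
----------------------
0 | 0 | 0 | 0 | 1
0 | 0 | 0 | 1 | 1
0 | 0 | 1 | 0 | 1
0 | 0 | 1 | 1 | 1
0 | 1 | 0 | 0 | 1
0 | 1 | 0 | 1 | 1
0 | 1 | 1 | 0 | 1
0 | 1 | 1 | 1 | 1
1 | 0 | 0 | 0 | 1
1 | 0 | 0 | 1 | 1
1 | 0 | 1 | 0 | 1
1 | 0 | 1 | 1 | 1
1 | 1 | 0 | 0 | 1
1 | 1 | 0 | 1 | 1
1 | 1 | 1 | 0 | 1
1 | 1 | 1 | 1 | 0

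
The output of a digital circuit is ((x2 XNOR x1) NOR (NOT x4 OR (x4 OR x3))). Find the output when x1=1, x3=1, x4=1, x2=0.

Substituting: ((0 XNOR 1) NOR (NOT 1 OR (1 OR 1)))
= 0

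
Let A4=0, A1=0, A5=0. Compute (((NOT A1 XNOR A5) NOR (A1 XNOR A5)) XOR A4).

Substituting: (((NOT 0 XNOR 0) NOR (0 XNOR 0)) XOR 0)
= 0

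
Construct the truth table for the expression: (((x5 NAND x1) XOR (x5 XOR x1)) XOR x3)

x3 | x5 | x1 | Output
---------------------
0 | 0 | 0 | 1
0 | 0 | 1 | 0
0 | 1 | 0 | 0
0 | 1 | 1 | 0
1 | 0 | 0 | 0
1 | 0 | 1 | 1
1 | 1 | 0 | 1
1 | 1 | 1 | 1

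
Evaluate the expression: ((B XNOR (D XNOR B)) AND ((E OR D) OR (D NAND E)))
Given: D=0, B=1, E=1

Substituting: ((1 XNOR (0 XNOR 1)) AND ((1 OR 0) OR (0 NAND 1)))
= 0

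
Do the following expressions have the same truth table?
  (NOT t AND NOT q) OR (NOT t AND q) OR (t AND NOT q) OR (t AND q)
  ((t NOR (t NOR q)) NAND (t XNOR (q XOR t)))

Yes, they are equivalent — the two output columns agree on all 4 assignments:
t | q | Expression 1 | Expression 2
-----------------------------------
0 | 0 | 1 | 1
0 | 1 | 1 | 1
1 | 0 | 1 | 1
1 | 1 | 1 | 1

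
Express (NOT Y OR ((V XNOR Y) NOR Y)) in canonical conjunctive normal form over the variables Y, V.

(NOT Y OR V) AND (NOT Y OR NOT V)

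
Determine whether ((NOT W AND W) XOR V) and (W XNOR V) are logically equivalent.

No. Counterexample: with W=0, V=0, Expression 1 = 0 but Expression 2 = 1.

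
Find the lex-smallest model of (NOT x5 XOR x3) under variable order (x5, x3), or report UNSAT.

x5=0, x3=0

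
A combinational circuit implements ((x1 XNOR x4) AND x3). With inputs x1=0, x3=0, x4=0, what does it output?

Substituting: ((0 XNOR 0) AND 0)
= 0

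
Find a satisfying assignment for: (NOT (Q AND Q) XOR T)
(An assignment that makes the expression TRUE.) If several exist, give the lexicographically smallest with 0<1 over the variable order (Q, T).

Q=0, T=0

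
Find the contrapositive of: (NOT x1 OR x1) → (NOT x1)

Contrapositive: x1 → NOT (NOT x1 OR x1)
Note: A statement and its contrapositive are logically equivalent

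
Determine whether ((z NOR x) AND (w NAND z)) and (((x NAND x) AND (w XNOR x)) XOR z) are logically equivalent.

No. Counterexample: with x=0, w=1, z=0, Expression 1 = 1 but Expression 2 = 0.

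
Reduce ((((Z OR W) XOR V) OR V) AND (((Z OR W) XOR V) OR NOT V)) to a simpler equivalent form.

By distribution ((E OR v) AND (E OR NOT v) = E):
= ((Z OR W) XOR V)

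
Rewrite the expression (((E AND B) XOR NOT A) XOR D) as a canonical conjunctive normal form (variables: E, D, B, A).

(E OR D OR B OR NOT A) AND (E OR D OR NOT B OR NOT A) AND (E OR NOT D OR B OR A) AND (E OR NOT D OR NOT B OR A) AND (NOT E OR D OR B OR NOT A) AND (NOT E OR D OR NOT B OR A) AND (NOT E OR NOT D OR B OR A) AND (NOT E OR NOT D OR NOT B OR NOT A)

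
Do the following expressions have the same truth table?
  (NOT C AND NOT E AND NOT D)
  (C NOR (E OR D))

Yes, they are equivalent — the two output columns agree on all 8 assignments:
C | E | D | Expression 1 | Expression 2
---------------------------------------
0 | 0 | 0 | 1 | 1
0 | 0 | 1 | 0 | 0
0 | 1 | 0 | 0 | 0
0 | 1 | 1 | 0 | 0
1 | 0 | 0 | 0 | 0
1 | 0 | 1 | 0 | 0
1 | 1 | 0 | 0 | 0
1 | 1 | 1 | 0 | 0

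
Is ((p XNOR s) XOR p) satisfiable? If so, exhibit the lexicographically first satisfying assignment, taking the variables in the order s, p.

s=0, p=0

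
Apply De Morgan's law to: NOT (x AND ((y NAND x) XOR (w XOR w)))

NOT x OR NOT ((y NAND x) XOR (w XOR w))
De Morgan's: NOT(AND of terms) = OR of negations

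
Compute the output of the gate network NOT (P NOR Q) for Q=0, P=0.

Substituting: NOT (0 NOR 0)
= 0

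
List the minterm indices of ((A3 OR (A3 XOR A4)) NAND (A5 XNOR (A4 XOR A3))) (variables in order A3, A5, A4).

Σm(0, 1, 2, 4, 7) = (NOT A3 AND NOT A5 AND NOT A4) OR (NOT A3 AND NOT A5 AND A4) OR (NOT A3 AND A5 AND NOT A4) OR (A3 AND NOT A5 AND NOT A4) OR (A3 AND A5 AND A4)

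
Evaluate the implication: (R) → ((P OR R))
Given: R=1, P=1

Antecedent (R) = 1; consequent ((P OR R)) = 1.
1 → 1 = 1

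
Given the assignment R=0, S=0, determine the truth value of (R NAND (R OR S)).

Substituting: (0 NAND (0 OR 0))
= 1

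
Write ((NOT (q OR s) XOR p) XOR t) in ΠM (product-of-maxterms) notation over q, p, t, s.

ΠM(1, 2, 4, 7, 8, 9, 14, 15) = (q OR p OR t OR NOT s) AND (q OR p OR NOT t OR s) AND (q OR NOT p OR t OR s) AND (q OR NOT p OR NOT t OR NOT s) AND (NOT q OR p OR t OR s) AND (NOT q OR p OR t OR NOT s) AND (NOT q OR NOT p OR NOT t OR s) AND (NOT q OR NOT p OR NOT t OR NOT s)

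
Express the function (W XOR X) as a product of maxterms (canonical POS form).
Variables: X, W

ΠM(0, 3) = (X OR W) AND (NOT X OR NOT W)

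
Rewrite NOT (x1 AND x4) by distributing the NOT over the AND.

NOT x1 OR NOT x4
De Morgan's: NOT(AND of terms) = OR of negations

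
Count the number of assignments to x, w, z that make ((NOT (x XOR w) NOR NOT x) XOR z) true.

Satisfying assignments: (0,0,1), (0,1,1), (1,0,0), (1,1,1)
Count: 4 out of 8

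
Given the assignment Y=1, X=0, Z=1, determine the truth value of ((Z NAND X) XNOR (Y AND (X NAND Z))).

Substituting: ((1 NAND 0) XNOR (1 AND (0 NAND 1)))
= 1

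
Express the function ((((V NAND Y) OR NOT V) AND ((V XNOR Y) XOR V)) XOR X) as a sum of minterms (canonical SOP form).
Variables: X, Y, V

Σm(0, 1, 6, 7) = (NOT X AND NOT Y AND NOT V) OR (NOT X AND NOT Y AND V) OR (X AND Y AND NOT V) OR (X AND Y AND V)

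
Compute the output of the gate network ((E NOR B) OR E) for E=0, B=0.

Substituting: ((0 NOR 0) OR 0)
= 1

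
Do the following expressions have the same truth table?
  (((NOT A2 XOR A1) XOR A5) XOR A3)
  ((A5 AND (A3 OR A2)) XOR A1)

No. Counterexample: with A1=0, A5=0, A2=0, A3=0, Expression 1 = 1 but Expression 2 = 0.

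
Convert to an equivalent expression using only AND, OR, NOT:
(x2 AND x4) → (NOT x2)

NOT (x2 AND x4) OR (NOT x2)
(Implication elimination: A → B = NOT A OR B)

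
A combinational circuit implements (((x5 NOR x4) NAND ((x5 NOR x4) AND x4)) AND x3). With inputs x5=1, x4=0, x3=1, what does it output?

Substituting: (((1 NOR 0) NAND ((1 NOR 0) AND 0)) AND 1)
= 1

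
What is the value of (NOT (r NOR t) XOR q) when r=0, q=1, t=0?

Substituting: (NOT (0 NOR 0) XOR 1)
= 1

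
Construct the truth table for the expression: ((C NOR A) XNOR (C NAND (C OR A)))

A | C | Output
--------------
0 | 0 | 1
0 | 1 | 1
1 | 0 | 0
1 | 1 | 1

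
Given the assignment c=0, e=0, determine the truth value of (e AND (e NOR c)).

Substituting: (0 AND (0 NOR 0))
= 0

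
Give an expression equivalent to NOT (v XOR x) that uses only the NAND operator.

(((v NAND (v NAND x)) NAND (x NAND (v NAND x))) NAND ((v NAND (v NAND x)) NAND (x NAND (v NAND x))))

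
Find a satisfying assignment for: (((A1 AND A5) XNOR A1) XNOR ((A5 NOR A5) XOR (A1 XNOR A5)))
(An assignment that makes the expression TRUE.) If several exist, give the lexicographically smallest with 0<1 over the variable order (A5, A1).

A5=1, A1=1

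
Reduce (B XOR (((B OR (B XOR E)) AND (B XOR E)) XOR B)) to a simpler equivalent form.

By XOR self-cancellation ((E XOR v) XOR v = E) then absorption (E AND (E OR v) = E):
= (B XOR E)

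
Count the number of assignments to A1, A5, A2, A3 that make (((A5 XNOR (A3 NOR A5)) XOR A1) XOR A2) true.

Satisfying assignments: (0,0,0,1), (0,0,1,0), (0,1,1,0), (0,1,1,1), (1,0,0,0), (1,0,1,1), (1,1,0,0), (1,1,0,1)
Count: 8 out of 16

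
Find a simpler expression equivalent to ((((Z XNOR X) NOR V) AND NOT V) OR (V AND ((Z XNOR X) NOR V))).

By distribution ((E AND v) OR (E AND NOT v) = E):
= ((Z XNOR X) NOR V)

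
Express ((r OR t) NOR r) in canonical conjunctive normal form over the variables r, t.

(r OR NOT t) AND (NOT r OR t) AND (NOT r OR NOT t)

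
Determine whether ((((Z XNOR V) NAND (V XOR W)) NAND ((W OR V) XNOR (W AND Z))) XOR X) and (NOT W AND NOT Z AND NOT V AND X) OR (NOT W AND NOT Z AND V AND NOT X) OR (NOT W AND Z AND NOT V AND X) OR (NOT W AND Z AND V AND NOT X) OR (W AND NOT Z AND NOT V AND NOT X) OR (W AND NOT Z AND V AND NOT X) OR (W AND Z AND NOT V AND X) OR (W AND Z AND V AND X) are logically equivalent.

Yes, they are equivalent — the two output columns agree on all 16 assignments:
W | Z | V | X | Expression 1 | Expression 2
-------------------------------------------
0 | 0 | 0 | 0 | 0 | 0
0 | 0 | 0 | 1 | 1 | 1
0 | 0 | 1 | 0 | 1 | 1
0 | 0 | 1 | 1 | 0 | 0
0 | 1 | 0 | 0 | 0 | 0
0 | 1 | 0 | 1 | 1 | 1
0 | 1 | 1 | 0 | 1 | 1
0 | 1 | 1 | 1 | 0 | 0
1 | 0 | 0 | 0 | 1 | 1
1 | 0 | 0 | 1 | 0 | 0
1 | 0 | 1 | 0 | 1 | 1
1 | 0 | 1 | 1 | 0 | 0
1 | 1 | 0 | 0 | 0 | 0
1 | 1 | 0 | 1 | 1 | 1
1 | 1 | 1 | 0 | 0 | 0
1 | 1 | 1 | 1 | 1 | 1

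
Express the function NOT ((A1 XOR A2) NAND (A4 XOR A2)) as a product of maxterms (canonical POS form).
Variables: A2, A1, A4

ΠM(0, 1, 2, 5, 6, 7) = (A2 OR A1 OR A4) AND (A2 OR A1 OR NOT A4) AND (A2 OR NOT A1 OR A4) AND (NOT A2 OR A1 OR NOT A4) AND (NOT A2 OR NOT A1 OR A4) AND (NOT A2 OR NOT A1 OR NOT A4)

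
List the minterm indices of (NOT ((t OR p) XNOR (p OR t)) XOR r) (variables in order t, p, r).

Σm(1, 3, 5, 7) = (NOT t AND NOT p AND r) OR (NOT t AND p AND r) OR (t AND NOT p AND r) OR (t AND p AND r)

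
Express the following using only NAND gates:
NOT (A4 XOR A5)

(((A4 NAND (A4 NAND A5)) NAND (A5 NAND (A4 NAND A5))) NAND ((A4 NAND (A4 NAND A5)) NAND (A5 NAND (A4 NAND A5))))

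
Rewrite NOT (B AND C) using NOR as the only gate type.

(((B NOR B) NOR (C NOR C)) NOR ((B NOR B) NOR (C NOR C)))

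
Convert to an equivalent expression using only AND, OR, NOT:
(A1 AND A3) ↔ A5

((A1 AND A3) AND A5) OR (NOT (A1 AND A3) AND NOT A5)
(Biconditional = both true or both false)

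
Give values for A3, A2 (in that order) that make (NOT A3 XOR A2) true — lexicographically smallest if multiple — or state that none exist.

A3=0, A2=0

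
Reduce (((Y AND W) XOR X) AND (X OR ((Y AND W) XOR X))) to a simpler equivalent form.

By absorption (E AND (E OR v) = E):
= ((Y AND W) XOR X)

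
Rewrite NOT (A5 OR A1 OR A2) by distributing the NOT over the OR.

NOT A5 AND NOT A1 AND NOT A2
De Morgan's: NOT(OR of terms) = AND of negations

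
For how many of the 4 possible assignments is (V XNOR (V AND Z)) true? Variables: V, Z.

Satisfying assignments: (0,0), (0,1), (1,1)
Count: 3 out of 4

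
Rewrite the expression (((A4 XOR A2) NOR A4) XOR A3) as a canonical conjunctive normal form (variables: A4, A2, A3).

(A4 OR A2 OR NOT A3) AND (A4 OR NOT A2 OR A3) AND (NOT A4 OR A2 OR A3) AND (NOT A4 OR NOT A2 OR A3)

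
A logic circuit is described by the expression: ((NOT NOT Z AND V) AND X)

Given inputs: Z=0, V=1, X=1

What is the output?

Substituting: ((NOT NOT 0 AND 1) AND 1)
= 0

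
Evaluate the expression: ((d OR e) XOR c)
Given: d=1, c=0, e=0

Substituting: ((1 OR 0) XOR 0)
= 1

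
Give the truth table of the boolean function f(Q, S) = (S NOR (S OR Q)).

Q | S | Output
--------------
0 | 0 | 1
0 | 1 | 0
1 | 0 | 0
1 | 1 | 0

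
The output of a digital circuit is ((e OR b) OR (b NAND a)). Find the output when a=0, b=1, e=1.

Substituting: ((1 OR 1) OR (1 NAND 0))
= 1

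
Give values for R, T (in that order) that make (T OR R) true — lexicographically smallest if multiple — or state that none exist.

R=0, T=1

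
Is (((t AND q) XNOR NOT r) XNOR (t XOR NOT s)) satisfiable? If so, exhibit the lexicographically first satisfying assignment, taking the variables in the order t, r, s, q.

t=0, r=0, s=1, q=0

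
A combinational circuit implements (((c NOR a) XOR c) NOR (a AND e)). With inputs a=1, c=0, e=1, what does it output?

Substituting: (((0 NOR 1) XOR 0) NOR (1 AND 1))
= 0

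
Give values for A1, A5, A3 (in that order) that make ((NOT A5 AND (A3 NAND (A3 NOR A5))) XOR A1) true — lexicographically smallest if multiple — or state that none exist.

A1=0, A5=0, A3=0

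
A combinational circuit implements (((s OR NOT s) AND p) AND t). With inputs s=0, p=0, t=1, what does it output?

Substituting: (((0 OR NOT 0) AND 0) AND 1)
= 0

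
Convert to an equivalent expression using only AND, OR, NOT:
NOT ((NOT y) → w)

(NOT y) AND NOT w
(Negated implication: NOT(A → B) = A AND NOT B)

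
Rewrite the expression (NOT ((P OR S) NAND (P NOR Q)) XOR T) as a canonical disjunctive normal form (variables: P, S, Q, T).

(NOT P AND NOT S AND NOT Q AND T) OR (NOT P AND NOT S AND Q AND T) OR (NOT P AND S AND NOT Q AND NOT T) OR (NOT P AND S AND Q AND T) OR (P AND NOT S AND NOT Q AND T) OR (P AND NOT S AND Q AND T) OR (P AND S AND NOT Q AND T) OR (P AND S AND Q AND T)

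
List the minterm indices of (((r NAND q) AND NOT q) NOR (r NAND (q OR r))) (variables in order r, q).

Σm(3) = (r AND q)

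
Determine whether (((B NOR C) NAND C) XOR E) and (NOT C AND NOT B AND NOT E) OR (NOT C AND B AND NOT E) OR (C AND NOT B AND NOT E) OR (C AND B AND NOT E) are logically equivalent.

Yes, they are equivalent — the two output columns agree on all 8 assignments:
C | B | E | Expression 1 | Expression 2
---------------------------------------
0 | 0 | 0 | 1 | 1
0 | 0 | 1 | 0 | 0
0 | 1 | 0 | 1 | 1
0 | 1 | 1 | 0 | 0
1 | 0 | 0 | 1 | 1
1 | 0 | 1 | 0 | 0
1 | 1 | 0 | 1 | 1
1 | 1 | 1 | 0 | 0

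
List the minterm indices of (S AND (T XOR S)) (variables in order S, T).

Σm(2) = (S AND NOT T)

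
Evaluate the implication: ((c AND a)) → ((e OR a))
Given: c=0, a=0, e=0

Antecedent ((c AND a)) = 0; consequent ((e OR a)) = 0.
0 → 0 = 1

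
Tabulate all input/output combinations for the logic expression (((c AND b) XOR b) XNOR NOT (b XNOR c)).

b | c | Output
--------------
0 | 0 | 1
0 | 1 | 0
1 | 0 | 1
1 | 1 | 1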